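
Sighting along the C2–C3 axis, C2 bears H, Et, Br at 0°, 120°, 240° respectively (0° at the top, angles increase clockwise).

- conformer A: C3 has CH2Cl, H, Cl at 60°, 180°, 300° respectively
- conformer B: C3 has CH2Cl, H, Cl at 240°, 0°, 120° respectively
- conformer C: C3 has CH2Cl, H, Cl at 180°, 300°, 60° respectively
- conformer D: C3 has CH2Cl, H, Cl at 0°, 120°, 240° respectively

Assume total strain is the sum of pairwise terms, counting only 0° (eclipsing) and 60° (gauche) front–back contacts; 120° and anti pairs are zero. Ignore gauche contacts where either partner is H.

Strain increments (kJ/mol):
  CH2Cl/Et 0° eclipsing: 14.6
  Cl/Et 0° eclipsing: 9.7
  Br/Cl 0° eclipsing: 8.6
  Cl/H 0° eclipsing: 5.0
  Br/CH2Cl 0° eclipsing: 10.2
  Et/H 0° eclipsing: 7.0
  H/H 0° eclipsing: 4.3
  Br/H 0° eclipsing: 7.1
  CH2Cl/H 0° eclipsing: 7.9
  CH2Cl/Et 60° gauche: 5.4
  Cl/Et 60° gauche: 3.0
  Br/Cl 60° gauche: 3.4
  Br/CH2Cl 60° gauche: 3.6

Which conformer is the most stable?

A

A (staggered): Et–CH2Cl gauche, Br–Cl gauche; 5.4 + 3.4 = 8.8 kJ/mol.
B (eclipsed): H–H eclipsed, Et–Cl eclipsed, Br–CH2Cl eclipsed; 4.3 + 9.7 + 10.2 = 24.2 kJ/mol.
C (staggered): Et–CH2Cl gauche, Et–Cl gauche, Br–CH2Cl gauche; 5.4 + 3.0 + 3.6 = 12.0 kJ/mol.
D (eclipsed): H–CH2Cl eclipsed, Et–H eclipsed, Br–Cl eclipsed; 7.9 + 7.0 + 8.6 = 23.5 kJ/mol.
A has the lowest total (8.8 kJ/mol).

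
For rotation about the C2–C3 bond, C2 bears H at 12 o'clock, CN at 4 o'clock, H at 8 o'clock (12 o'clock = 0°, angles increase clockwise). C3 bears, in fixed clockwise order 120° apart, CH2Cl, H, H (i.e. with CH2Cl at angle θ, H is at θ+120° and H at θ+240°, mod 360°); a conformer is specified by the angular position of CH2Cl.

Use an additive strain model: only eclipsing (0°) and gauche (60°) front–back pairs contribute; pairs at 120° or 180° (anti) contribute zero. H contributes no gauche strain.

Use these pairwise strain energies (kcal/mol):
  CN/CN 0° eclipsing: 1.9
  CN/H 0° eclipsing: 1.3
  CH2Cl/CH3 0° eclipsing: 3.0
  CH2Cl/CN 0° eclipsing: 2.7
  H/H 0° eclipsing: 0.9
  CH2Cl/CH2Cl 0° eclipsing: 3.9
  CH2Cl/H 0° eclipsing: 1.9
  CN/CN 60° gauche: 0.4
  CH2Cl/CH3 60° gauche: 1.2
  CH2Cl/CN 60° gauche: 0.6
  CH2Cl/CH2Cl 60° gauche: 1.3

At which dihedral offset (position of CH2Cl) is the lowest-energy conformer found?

300°

CH2Cl at 0° (eclipsed): H(0°)/CH2Cl(0°) eclipsed 1.9; CN(120°)/H(120°) eclipsed 1.3; H(240°)/H(240°) eclipsed 0.9 → 4.1 kcal/mol.
CH2Cl at 60° (staggered): CN(120°)/CH2Cl(60°) gauche 0.6 → 0.6 kcal/mol.
CH2Cl at 120° (eclipsed): H(0°)/H(0°) eclipsed 0.9; CN(120°)/CH2Cl(120°) eclipsed 2.7; H(240°)/H(240°) eclipsed 0.9 → 4.5 kcal/mol.
CH2Cl at 180° (staggered): CN(120°)/CH2Cl(180°) gauche 0.6 → 0.6 kcal/mol.
CH2Cl at 240° (eclipsed): H(0°)/H(0°) eclipsed 0.9; CN(120°)/H(120°) eclipsed 1.3; H(240°)/CH2Cl(240°) eclipsed 1.9 → 4.1 kcal/mol.
CH2Cl at 300° (staggered): no non-H gauche contacts → 0.0 kcal/mol.
The minimum (0.0 kcal/mol) occurs with CH2Cl at 300°.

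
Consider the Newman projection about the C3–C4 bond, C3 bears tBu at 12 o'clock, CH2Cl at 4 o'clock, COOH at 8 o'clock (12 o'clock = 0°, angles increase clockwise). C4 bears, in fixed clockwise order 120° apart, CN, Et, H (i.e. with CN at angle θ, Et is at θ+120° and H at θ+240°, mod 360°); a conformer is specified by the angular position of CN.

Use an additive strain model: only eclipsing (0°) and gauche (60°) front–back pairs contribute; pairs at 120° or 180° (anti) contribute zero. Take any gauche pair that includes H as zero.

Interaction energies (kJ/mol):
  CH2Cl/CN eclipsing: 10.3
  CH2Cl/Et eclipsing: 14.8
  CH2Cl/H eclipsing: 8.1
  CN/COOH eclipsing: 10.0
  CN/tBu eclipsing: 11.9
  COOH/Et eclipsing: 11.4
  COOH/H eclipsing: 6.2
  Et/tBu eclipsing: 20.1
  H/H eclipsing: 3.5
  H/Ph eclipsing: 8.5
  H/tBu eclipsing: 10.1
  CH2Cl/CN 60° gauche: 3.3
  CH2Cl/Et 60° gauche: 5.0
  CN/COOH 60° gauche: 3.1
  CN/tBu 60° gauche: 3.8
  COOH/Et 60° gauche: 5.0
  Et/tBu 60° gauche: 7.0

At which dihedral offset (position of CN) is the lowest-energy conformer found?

CN at 0° (eclipsed): tBu(0°)/CN(0°) eclipsed 11.9; CH2Cl(120°)/Et(120°) eclipsed 14.8; COOH(240°)/H(240°) eclipsed 6.2 → 32.9 kJ/mol.
CN at 60° (staggered): tBu(0°)/CN(60°) gauche 3.8; CH2Cl(120°)/CN(60°) gauche 3.3; CH2Cl(120°)/Et(180°) gauche 5.0; COOH(240°)/Et(180°) gauche 5.0 → 17.1 kJ/mol.
CN at 120° (eclipsed): tBu(0°)/H(0°) eclipsed 10.1; CH2Cl(120°)/CN(120°) eclipsed 10.3; COOH(240°)/Et(240°) eclipsed 11.4 → 31.8 kJ/mol.
CN at 180° (staggered): tBu(0°)/Et(300°) gauche 7.0; CH2Cl(120°)/CN(180°) gauche 3.3; COOH(240°)/CN(180°) gauche 3.1; COOH(240°)/Et(300°) gauche 5.0 → 18.4 kJ/mol.
CN at 240° (eclipsed): tBu(0°)/Et(0°) eclipsed 20.1; CH2Cl(120°)/H(120°) eclipsed 8.1; COOH(240°)/CN(240°) eclipsed 10.0 → 38.2 kJ/mol.
CN at 300° (staggered): tBu(0°)/CN(300°) gauche 3.8; tBu(0°)/Et(60°) gauche 7.0; CH2Cl(120°)/Et(60°) gauche 5.0; COOH(240°)/CN(300°) gauche 3.1 → 18.9 kJ/mol.
The minimum (17.1 kJ/mol) occurs with CN at 60°.

60°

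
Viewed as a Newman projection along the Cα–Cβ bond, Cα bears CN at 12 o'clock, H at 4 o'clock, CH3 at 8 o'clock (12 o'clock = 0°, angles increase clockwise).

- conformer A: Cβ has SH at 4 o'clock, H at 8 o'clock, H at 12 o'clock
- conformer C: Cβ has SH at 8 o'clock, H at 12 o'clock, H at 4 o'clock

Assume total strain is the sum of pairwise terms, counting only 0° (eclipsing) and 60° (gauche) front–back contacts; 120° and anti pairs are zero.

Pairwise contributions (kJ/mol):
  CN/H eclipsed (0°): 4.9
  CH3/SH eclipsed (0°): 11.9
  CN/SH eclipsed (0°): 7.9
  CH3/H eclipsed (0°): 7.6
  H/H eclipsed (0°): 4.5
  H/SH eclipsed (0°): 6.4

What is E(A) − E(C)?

-2.4 kJ/mol

A (eclipsed): CN(0°)/H(0°) eclipsed 4.9; H(120°)/SH(120°) eclipsed 6.4; CH3(240°)/H(240°) eclipsed 7.6 → 18.9 kJ/mol.
C (eclipsed): CN(0°)/H(0°) eclipsed 4.9; H(120°)/H(120°) eclipsed 4.5; CH3(240°)/SH(240°) eclipsed 11.9 → 21.3 kJ/mol.
E(A) − E(C) = 18.9 − 21.3 = -2.4 kJ/mol.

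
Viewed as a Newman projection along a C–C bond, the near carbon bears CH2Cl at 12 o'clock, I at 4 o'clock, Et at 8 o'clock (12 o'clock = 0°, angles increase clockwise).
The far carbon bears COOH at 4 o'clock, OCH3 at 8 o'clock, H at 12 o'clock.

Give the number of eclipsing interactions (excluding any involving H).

2

Non-H eclipsing pairs: I(120°)/COOH(120°); Et(240°)/OCH3(240°) — 2 interactions.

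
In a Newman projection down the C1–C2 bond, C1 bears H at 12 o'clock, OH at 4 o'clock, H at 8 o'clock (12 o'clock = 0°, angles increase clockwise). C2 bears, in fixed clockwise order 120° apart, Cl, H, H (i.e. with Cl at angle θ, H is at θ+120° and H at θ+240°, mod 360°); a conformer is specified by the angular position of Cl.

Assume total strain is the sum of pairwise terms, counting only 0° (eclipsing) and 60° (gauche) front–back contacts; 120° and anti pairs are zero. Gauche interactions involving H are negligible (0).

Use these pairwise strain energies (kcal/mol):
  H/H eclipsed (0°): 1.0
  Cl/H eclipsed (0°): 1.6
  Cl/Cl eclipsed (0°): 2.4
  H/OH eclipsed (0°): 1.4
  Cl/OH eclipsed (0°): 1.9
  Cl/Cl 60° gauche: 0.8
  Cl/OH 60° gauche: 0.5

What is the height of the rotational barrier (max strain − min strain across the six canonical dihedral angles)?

4.0 kcal/mol

Cl at 0° (eclipsed): H–Cl eclipsed, OH–H eclipsed, H–H eclipsed; 1.6 + 1.4 + 1.0 = 4.0 kcal/mol.
Cl at 60° (staggered): OH–Cl gauche; 0.5 = 0.5 kcal/mol.
Cl at 120° (eclipsed): H–H eclipsed, OH–Cl eclipsed, H–H eclipsed; 1.0 + 1.9 + 1.0 = 3.9 kcal/mol.
Cl at 180° (staggered): OH–Cl gauche; 0.5 = 0.5 kcal/mol.
Cl at 240° (eclipsed): H–H eclipsed, OH–H eclipsed, H–Cl eclipsed; 1.0 + 1.4 + 1.6 = 4.0 kcal/mol.
Cl at 300° (staggered): no non-H gauche contacts → 0.0 kcal/mol.
Max at 0° (4.0 kcal/mol), min at 300° (0.0 kcal/mol); barrier = 4.0 kcal/mol.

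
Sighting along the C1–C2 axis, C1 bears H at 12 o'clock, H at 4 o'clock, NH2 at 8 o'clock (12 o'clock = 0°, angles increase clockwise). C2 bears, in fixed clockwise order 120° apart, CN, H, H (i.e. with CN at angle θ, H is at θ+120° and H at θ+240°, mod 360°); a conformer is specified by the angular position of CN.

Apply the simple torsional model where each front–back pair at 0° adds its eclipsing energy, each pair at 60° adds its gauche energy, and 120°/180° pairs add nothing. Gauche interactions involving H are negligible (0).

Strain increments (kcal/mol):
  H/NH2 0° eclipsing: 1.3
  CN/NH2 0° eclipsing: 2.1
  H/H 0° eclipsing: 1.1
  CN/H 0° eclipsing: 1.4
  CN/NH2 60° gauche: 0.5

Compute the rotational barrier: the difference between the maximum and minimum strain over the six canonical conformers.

CN at 0° (eclipsed): H–CN eclipsed, H–H eclipsed, NH2–H eclipsed; 1.4 + 1.1 + 1.3 = 3.8 kcal/mol.
CN at 60° (staggered): no non-H gauche contacts → 0.0 kcal/mol.
CN at 120° (eclipsed): H–H eclipsed, H–CN eclipsed, NH2–H eclipsed; 1.1 + 1.4 + 1.3 = 3.8 kcal/mol.
CN at 180° (staggered): NH2–CN gauche; 0.5 = 0.5 kcal/mol.
CN at 240° (eclipsed): H–H eclipsed, H–H eclipsed, NH2–CN eclipsed; 1.1 + 1.1 + 2.1 = 4.3 kcal/mol.
CN at 300° (staggered): NH2–CN gauche; 0.5 = 0.5 kcal/mol.
Max at 240° (4.3 kcal/mol), min at 60° (0.0 kcal/mol); barrier = 4.3 kcal/mol.

4.3 kcal/mol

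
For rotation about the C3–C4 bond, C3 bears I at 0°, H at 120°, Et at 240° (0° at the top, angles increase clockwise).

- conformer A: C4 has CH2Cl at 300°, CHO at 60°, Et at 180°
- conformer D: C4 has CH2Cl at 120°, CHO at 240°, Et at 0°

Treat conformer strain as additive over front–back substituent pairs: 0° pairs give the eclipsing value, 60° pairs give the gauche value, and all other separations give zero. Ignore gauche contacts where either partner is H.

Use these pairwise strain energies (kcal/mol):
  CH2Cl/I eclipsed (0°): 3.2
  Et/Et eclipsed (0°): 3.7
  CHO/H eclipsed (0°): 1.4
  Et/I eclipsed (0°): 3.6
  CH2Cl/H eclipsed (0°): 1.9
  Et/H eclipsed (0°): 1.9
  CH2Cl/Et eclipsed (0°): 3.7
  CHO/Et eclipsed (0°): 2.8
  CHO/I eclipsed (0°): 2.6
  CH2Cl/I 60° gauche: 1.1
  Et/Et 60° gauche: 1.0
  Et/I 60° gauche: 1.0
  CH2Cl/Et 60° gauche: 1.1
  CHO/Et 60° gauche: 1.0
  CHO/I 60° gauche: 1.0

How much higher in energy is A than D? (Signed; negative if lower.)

-4.1 kcal/mol

A (staggered): I–CH2Cl gauche, I–CHO gauche, Et–CH2Cl gauche, Et–Et gauche; 1.1 + 1.0 + 1.1 + 1.0 = 4.2 kcal/mol.
D (eclipsed): I–Et eclipsed, H–CH2Cl eclipsed, Et–CHO eclipsed; 3.6 + 1.9 + 2.8 = 8.3 kcal/mol.
E(A) − E(D) = 4.2 − 8.3 = -4.1 kcal/mol.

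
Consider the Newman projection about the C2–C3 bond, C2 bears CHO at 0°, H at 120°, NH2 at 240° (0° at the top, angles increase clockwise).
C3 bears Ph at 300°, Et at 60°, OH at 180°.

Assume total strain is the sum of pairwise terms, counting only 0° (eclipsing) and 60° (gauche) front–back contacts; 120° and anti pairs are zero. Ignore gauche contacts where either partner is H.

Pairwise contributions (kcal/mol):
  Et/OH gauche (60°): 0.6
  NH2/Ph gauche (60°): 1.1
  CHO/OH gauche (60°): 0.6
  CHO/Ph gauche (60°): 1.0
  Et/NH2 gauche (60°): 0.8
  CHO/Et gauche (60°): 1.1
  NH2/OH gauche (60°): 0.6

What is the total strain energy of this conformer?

3.8 kcal/mol

This conformer (staggered): CHO–Ph gauche, CHO–Et gauche, NH2–Ph gauche, NH2–OH gauche; 1.0 + 1.1 + 1.1 + 0.6 = 3.8 kcal/mol.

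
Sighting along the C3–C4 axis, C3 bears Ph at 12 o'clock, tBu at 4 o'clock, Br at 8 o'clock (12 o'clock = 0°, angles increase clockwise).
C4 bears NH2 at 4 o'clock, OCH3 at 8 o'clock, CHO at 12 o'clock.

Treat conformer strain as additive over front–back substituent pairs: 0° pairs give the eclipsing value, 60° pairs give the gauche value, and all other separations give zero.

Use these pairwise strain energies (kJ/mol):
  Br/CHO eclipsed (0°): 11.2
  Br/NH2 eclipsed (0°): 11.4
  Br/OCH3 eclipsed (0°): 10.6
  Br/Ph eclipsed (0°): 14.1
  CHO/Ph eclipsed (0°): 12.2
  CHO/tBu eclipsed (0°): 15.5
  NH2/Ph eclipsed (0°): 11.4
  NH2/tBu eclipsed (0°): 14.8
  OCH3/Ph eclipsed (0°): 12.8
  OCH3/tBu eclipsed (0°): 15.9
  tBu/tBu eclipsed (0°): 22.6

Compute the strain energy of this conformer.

37.6 kJ/mol

This conformer (eclipsed): Ph–CHO eclipsed, tBu–NH2 eclipsed, Br–OCH3 eclipsed; 12.2 + 14.8 + 10.6 = 37.6 kJ/mol.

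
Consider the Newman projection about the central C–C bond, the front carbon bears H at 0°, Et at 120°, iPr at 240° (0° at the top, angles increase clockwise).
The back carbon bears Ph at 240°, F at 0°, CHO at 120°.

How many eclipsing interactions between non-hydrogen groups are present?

Non-H eclipsing pairs: Et(120°)/CHO(120°); iPr(240°)/Ph(240°) — 2 interactions.

2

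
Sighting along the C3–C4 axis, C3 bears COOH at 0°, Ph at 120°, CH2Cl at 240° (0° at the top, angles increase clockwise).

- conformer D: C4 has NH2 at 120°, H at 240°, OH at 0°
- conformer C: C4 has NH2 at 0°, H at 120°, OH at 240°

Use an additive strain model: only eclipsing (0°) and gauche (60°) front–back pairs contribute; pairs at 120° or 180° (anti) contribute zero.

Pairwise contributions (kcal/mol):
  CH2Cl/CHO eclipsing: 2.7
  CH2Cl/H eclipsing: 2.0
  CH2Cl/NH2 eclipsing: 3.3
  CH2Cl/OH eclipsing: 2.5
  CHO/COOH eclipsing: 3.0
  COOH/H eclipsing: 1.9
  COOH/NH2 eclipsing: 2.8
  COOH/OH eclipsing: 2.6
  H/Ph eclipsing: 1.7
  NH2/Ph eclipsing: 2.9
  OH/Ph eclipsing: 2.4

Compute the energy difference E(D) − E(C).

+0.5 kcal/mol

D (eclipsed): COOH(0°)/OH(0°) eclipsed 2.6; Ph(120°)/NH2(120°) eclipsed 2.9; CH2Cl(240°)/H(240°) eclipsed 2.0 → 7.5 kcal/mol.
C (eclipsed): COOH(0°)/NH2(0°) eclipsed 2.8; Ph(120°)/H(120°) eclipsed 1.7; CH2Cl(240°)/OH(240°) eclipsed 2.5 → 7.0 kcal/mol.
E(D) − E(C) = 7.5 − 7.0 = +0.5 kcal/mol.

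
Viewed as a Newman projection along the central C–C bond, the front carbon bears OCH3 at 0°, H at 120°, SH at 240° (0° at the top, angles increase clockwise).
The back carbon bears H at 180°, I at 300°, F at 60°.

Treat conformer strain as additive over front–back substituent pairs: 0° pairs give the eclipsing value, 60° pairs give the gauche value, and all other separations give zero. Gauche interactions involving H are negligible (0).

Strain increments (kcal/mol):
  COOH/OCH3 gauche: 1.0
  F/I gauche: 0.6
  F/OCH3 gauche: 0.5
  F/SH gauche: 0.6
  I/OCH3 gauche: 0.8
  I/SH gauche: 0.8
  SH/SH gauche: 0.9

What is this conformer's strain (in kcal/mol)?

This conformer (staggered): OCH3(0°)/I(300°) gauche 0.8; OCH3(0°)/F(60°) gauche 0.5; SH(240°)/I(300°) gauche 0.8 → 2.1 kcal/mol.

2.1 kcal/mol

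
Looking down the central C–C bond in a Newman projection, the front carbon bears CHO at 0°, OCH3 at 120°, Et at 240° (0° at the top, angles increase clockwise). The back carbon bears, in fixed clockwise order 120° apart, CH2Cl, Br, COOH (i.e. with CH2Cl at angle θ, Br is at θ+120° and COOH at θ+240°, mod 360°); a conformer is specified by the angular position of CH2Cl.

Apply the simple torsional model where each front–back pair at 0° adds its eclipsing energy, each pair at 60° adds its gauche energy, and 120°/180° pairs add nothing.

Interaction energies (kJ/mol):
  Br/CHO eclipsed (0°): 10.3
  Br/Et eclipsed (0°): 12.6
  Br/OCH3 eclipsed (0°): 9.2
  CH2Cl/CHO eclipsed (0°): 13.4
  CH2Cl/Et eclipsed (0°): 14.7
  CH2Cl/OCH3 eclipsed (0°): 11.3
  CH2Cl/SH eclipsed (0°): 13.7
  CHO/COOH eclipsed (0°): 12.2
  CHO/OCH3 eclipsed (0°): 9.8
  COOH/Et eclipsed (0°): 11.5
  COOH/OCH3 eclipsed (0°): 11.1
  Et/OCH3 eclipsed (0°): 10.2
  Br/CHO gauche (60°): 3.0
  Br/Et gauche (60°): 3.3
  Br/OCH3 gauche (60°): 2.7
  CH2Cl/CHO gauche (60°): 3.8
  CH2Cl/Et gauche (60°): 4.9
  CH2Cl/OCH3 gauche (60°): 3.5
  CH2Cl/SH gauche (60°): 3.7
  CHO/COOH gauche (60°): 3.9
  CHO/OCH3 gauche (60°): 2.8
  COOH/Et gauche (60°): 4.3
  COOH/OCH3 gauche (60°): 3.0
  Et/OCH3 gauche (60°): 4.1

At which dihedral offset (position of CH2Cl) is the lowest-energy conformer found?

CH2Cl at 0° (eclipsed): CHO–CH2Cl eclipsed, OCH3–Br eclipsed, Et–COOH eclipsed; 13.4 + 9.2 + 11.5 = 34.1 kJ/mol.
CH2Cl at 60° (staggered): CHO–CH2Cl gauche, CHO–COOH gauche, OCH3–CH2Cl gauche, OCH3–Br gauche, Et–Br gauche, Et–COOH gauche; 3.8 + 3.9 + 3.5 + 2.7 + 3.3 + 4.3 = 21.5 kJ/mol.
CH2Cl at 120° (eclipsed): CHO–COOH eclipsed, OCH3–CH2Cl eclipsed, Et–Br eclipsed; 12.2 + 11.3 + 12.6 = 36.1 kJ/mol.
CH2Cl at 180° (staggered): CHO–Br gauche, CHO–COOH gauche, OCH3–CH2Cl gauche, OCH3–COOH gauche, Et–CH2Cl gauche, Et–Br gauche; 3.0 + 3.9 + 3.5 + 3.0 + 4.9 + 3.3 = 21.6 kJ/mol.
CH2Cl at 240° (eclipsed): CHO–Br eclipsed, OCH3–COOH eclipsed, Et–CH2Cl eclipsed; 10.3 + 11.1 + 14.7 = 36.1 kJ/mol.
CH2Cl at 300° (staggered): CHO–CH2Cl gauche, CHO–Br gauche, OCH3–Br gauche, OCH3–COOH gauche, Et–CH2Cl gauche, Et–COOH gauche; 3.8 + 3.0 + 2.7 + 3.0 + 4.9 + 4.3 = 21.7 kJ/mol.
The minimum (21.5 kJ/mol) occurs with CH2Cl at 60°.

60°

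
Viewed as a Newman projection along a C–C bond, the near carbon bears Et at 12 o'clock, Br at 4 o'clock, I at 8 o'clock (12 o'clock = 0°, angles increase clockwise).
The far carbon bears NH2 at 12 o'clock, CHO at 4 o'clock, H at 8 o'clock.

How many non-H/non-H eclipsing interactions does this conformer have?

Non-H eclipsing pairs: Et(0°)/NH2(0°); Br(120°)/CHO(120°) — 2 interactions.

2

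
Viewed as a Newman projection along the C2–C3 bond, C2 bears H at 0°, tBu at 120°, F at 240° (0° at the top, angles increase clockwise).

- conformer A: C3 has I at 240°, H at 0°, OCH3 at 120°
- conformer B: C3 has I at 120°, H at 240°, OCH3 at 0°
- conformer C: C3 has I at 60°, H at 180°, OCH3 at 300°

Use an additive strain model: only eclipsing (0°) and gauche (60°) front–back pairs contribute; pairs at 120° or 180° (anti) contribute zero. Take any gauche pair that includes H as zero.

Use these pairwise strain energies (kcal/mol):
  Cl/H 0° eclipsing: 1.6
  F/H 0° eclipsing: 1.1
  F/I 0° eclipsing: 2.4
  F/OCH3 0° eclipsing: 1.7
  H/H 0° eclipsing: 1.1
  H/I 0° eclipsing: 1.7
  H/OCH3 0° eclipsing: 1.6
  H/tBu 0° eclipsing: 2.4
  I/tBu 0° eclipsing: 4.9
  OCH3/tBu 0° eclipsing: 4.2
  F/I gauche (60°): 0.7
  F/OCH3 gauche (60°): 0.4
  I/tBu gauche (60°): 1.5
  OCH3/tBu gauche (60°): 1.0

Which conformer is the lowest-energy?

C

A is eclipsed. H at 0° is eclipsed with H at 0° (1.1); tBu at 120° is eclipsed with OCH3 at 120° (4.2); F at 240° is eclipsed with I at 240° (2.4). Total 7.7 kcal/mol.
B is eclipsed. H at 0° is eclipsed with OCH3 at 0° (1.6); tBu at 120° is eclipsed with I at 120° (4.9); F at 240° is eclipsed with H at 240° (1.1). Total 7.6 kcal/mol.
C is staggered. tBu at 120° is gauche with I at 60° (1.5); F at 240° is gauche with OCH3 at 300° (0.4). Total 1.9 kcal/mol.
C has the lowest total (1.9 kcal/mol).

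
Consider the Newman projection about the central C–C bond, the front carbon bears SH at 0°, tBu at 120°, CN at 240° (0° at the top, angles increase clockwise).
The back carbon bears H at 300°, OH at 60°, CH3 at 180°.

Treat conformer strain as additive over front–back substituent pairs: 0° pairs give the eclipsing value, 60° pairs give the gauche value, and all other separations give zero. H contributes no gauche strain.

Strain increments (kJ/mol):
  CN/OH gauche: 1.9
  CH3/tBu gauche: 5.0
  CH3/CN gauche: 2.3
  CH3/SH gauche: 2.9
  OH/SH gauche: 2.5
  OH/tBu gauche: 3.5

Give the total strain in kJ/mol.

This conformer (staggered): SH(0°)/OH(60°) gauche 2.5; tBu(120°)/OH(60°) gauche 3.5; tBu(120°)/CH3(180°) gauche 5.0; CN(240°)/CH3(180°) gauche 2.3 → 13.3 kJ/mol.

13.3 kJ/mol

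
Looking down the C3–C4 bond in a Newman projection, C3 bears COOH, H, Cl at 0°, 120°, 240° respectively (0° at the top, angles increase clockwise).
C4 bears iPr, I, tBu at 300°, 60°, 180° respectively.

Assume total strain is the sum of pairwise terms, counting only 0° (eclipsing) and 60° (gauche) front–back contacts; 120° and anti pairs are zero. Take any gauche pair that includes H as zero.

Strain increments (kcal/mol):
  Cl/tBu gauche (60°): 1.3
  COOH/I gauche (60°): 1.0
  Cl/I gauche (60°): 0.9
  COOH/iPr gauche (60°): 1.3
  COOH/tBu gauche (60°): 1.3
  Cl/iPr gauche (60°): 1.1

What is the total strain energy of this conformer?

4.7 kcal/mol

This conformer (staggered): COOH–iPr gauche, COOH–I gauche, Cl–iPr gauche, Cl–tBu gauche; 1.3 + 1.0 + 1.1 + 1.3 = 4.7 kcal/mol.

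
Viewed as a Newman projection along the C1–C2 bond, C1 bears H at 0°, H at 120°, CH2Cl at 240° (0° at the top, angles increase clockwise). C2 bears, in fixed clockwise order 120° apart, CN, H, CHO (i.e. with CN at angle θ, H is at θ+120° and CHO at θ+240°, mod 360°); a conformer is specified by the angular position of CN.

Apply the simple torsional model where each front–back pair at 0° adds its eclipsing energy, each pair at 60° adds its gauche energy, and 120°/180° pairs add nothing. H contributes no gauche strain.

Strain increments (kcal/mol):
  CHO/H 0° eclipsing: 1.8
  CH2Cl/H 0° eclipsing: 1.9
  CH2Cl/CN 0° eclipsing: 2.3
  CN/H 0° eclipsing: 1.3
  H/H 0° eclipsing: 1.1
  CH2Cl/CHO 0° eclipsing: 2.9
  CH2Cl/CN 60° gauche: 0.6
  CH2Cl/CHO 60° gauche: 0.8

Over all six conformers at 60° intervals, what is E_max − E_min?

CN at 0° (eclipsed): H(0°)/CN(0°) eclipsed 1.3; H(120°)/H(120°) eclipsed 1.1; CH2Cl(240°)/CHO(240°) eclipsed 2.9 → 5.3 kcal/mol.
CN at 60° (staggered): CH2Cl(240°)/CHO(300°) gauche 0.8 → 0.8 kcal/mol.
CN at 120° (eclipsed): H(0°)/CHO(0°) eclipsed 1.8; H(120°)/CN(120°) eclipsed 1.3; CH2Cl(240°)/H(240°) eclipsed 1.9 → 5.0 kcal/mol.
CN at 180° (staggered): CH2Cl(240°)/CN(180°) gauche 0.6 → 0.6 kcal/mol.
CN at 240° (eclipsed): H(0°)/H(0°) eclipsed 1.1; H(120°)/CHO(120°) eclipsed 1.8; CH2Cl(240°)/CN(240°) eclipsed 2.3 → 5.2 kcal/mol.
CN at 300° (staggered): CH2Cl(240°)/CN(300°) gauche 0.6; CH2Cl(240°)/CHO(180°) gauche 0.8 → 1.4 kcal/mol.
Max at 0° (5.3 kcal/mol), min at 180° (0.6 kcal/mol); barrier = 4.7 kcal/mol.

4.7 kcal/mol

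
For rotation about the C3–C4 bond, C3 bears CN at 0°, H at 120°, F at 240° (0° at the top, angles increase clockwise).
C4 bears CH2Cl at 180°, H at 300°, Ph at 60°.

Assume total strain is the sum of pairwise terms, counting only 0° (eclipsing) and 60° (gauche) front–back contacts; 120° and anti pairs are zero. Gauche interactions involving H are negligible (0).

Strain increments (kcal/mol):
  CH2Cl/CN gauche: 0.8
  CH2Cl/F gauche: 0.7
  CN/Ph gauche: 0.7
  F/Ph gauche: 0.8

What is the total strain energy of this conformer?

1.4 kcal/mol

This conformer (staggered): CN–Ph gauche, F–CH2Cl gauche; 0.7 + 0.7 = 1.4 kcal/mol.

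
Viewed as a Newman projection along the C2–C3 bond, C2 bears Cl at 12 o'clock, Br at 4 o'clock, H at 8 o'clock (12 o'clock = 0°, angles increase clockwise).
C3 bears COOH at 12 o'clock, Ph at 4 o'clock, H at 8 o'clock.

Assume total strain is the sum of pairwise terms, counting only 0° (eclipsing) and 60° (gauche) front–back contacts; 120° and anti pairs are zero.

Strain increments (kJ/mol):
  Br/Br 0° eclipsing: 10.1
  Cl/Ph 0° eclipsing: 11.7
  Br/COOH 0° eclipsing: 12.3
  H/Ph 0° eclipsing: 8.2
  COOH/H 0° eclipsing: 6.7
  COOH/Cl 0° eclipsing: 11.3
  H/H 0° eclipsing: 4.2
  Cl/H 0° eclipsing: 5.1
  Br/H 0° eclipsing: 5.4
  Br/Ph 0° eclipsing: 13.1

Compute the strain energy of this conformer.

This conformer is eclipsed. Cl at 0° is eclipsed with COOH at 0° (11.3); Br at 120° is eclipsed with Ph at 120° (13.1); H at 240° is eclipsed with H at 240° (4.2). Total 28.6 kJ/mol.

28.6 kJ/mol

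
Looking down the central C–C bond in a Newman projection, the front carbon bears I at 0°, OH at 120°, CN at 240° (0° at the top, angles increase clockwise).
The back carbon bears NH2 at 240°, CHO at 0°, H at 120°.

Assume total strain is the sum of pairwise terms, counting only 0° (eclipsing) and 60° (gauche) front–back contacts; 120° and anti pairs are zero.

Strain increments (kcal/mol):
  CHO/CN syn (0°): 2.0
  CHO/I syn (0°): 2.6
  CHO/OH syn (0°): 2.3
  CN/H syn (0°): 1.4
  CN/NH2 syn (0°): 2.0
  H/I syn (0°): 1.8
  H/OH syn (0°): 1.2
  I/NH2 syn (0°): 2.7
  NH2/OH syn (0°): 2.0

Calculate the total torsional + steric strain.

5.8 kcal/mol

This conformer is eclipsed. I at 0° is eclipsed with CHO at 0° (2.6); OH at 120° is eclipsed with H at 120° (1.2); CN at 240° is eclipsed with NH2 at 240° (2.0). Total 5.8 kcal/mol.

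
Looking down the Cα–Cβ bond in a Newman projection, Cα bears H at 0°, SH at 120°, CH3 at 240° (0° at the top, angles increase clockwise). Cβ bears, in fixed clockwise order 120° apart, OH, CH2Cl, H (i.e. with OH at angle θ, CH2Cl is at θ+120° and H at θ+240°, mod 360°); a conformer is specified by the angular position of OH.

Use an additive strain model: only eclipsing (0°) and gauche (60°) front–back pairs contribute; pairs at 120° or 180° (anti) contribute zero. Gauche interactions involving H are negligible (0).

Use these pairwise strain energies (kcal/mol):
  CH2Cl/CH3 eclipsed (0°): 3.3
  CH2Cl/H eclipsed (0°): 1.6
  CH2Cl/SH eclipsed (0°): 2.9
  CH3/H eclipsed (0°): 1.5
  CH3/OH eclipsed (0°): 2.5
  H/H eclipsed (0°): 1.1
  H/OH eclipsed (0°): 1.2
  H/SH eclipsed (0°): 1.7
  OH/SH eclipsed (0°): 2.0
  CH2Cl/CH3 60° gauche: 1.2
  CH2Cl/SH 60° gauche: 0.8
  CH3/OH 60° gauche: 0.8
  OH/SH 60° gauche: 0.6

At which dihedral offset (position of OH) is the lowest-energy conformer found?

300°

OH at 0° (eclipsed): H(0°)/OH(0°) eclipsed 1.2; SH(120°)/CH2Cl(120°) eclipsed 2.9; CH3(240°)/H(240°) eclipsed 1.5 → 5.6 kcal/mol.
OH at 60° (staggered): SH(120°)/OH(60°) gauche 0.6; SH(120°)/CH2Cl(180°) gauche 0.8; CH3(240°)/CH2Cl(180°) gauche 1.2 → 2.6 kcal/mol.
OH at 120° (eclipsed): H(0°)/H(0°) eclipsed 1.1; SH(120°)/OH(120°) eclipsed 2.0; CH3(240°)/CH2Cl(240°) eclipsed 3.3 → 6.4 kcal/mol.
OH at 180° (staggered): SH(120°)/OH(180°) gauche 0.6; CH3(240°)/OH(180°) gauche 0.8; CH3(240°)/CH2Cl(300°) gauche 1.2 → 2.6 kcal/mol.
OH at 240° (eclipsed): H(0°)/CH2Cl(0°) eclipsed 1.6; SH(120°)/H(120°) eclipsed 1.7; CH3(240°)/OH(240°) eclipsed 2.5 → 5.8 kcal/mol.
OH at 300° (staggered): SH(120°)/CH2Cl(60°) gauche 0.8; CH3(240°)/OH(300°) gauche 0.8 → 1.6 kcal/mol.
The minimum (1.6 kcal/mol) occurs with OH at 300°.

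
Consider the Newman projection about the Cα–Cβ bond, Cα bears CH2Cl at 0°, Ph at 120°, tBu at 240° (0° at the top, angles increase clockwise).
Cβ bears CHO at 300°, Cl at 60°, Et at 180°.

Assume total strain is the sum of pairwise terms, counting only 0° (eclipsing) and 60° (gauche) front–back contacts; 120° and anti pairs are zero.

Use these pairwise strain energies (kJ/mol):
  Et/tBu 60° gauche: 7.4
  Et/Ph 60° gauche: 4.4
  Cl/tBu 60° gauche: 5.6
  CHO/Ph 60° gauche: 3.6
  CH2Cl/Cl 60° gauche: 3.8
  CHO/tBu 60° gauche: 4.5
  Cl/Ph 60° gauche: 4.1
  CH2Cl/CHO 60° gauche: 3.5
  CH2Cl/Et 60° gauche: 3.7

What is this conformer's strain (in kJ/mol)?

27.7 kJ/mol

This conformer (staggered): CH2Cl–CHO gauche, CH2Cl–Cl gauche, Ph–Cl gauche, Ph–Et gauche, tBu–CHO gauche, tBu–Et gauche; 3.5 + 3.8 + 4.1 + 4.4 + 4.5 + 7.4 = 27.7 kJ/mol.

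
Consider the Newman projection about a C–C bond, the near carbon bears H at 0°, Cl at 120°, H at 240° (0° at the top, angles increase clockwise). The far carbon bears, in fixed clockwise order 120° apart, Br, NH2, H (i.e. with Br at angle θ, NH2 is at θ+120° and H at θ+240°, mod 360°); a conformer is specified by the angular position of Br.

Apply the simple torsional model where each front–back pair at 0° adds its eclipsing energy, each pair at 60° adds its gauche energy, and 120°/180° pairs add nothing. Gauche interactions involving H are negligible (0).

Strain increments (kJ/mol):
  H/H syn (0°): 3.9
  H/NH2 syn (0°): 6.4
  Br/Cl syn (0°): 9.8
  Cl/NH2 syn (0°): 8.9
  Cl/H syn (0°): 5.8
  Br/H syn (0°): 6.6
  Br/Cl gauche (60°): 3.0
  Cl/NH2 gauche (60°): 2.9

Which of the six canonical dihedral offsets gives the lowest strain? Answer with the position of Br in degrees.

Br at 0° (eclipsed): H–Br eclipsed, Cl–NH2 eclipsed, H–H eclipsed; 6.6 + 8.9 + 3.9 = 19.4 kJ/mol.
Br at 60° (staggered): Cl–Br gauche, Cl–NH2 gauche; 3.0 + 2.9 = 5.9 kJ/mol.
Br at 120° (eclipsed): H–H eclipsed, Cl–Br eclipsed, H–NH2 eclipsed; 3.9 + 9.8 + 6.4 = 20.1 kJ/mol.
Br at 180° (staggered): Cl–Br gauche; 3.0 = 3.0 kJ/mol.
Br at 240° (eclipsed): H–NH2 eclipsed, Cl–H eclipsed, H–Br eclipsed; 6.4 + 5.8 + 6.6 = 18.8 kJ/mol.
Br at 300° (staggered): Cl–NH2 gauche; 2.9 = 2.9 kJ/mol.
The minimum (2.9 kJ/mol) occurs with Br at 300°.

300°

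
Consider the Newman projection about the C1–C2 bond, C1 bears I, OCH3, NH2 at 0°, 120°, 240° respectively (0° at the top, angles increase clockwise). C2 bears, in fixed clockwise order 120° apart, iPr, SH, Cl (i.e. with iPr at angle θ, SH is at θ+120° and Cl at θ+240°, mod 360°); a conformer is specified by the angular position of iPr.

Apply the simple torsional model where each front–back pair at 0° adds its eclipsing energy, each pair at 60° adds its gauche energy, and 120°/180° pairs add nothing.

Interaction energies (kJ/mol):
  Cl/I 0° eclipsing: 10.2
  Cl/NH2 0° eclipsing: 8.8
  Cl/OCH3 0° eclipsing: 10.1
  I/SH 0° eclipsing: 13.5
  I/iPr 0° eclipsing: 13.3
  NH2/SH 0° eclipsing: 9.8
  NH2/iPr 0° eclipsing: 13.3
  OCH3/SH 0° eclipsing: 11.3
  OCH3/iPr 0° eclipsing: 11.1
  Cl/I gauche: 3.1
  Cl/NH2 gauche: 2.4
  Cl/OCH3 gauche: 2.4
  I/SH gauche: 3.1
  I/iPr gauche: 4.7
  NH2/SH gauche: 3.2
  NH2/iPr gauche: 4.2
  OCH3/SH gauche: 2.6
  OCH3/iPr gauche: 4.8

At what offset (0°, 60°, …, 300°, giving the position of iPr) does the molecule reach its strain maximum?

iPr at 0° is eclipsed. I at 0° is eclipsed with iPr at 0° (13.3); OCH3 at 120° is eclipsed with SH at 120° (11.3); NH2 at 240° is eclipsed with Cl at 240° (8.8). Total 33.4 kJ/mol.
iPr at 60° is staggered. I at 0° is gauche with iPr at 60° (4.7); I at 0° is gauche with Cl at 300° (3.1); OCH3 at 120° is gauche with iPr at 60° (4.8); OCH3 at 120° is gauche with SH at 180° (2.6); NH2 at 240° is gauche with SH at 180° (3.2); NH2 at 240° is gauche with Cl at 300° (2.4). Total 20.8 kJ/mol.
iPr at 120° is eclipsed. I at 0° is eclipsed with Cl at 0° (10.2); OCH3 at 120° is eclipsed with iPr at 120° (11.1); NH2 at 240° is eclipsed with SH at 240° (9.8). Total 31.1 kJ/mol.
iPr at 180° is staggered. I at 0° is gauche with SH at 300° (3.1); I at 0° is gauche with Cl at 60° (3.1); OCH3 at 120° is gauche with iPr at 180° (4.8); OCH3 at 120° is gauche with Cl at 60° (2.4); NH2 at 240° is gauche with iPr at 180° (4.2); NH2 at 240° is gauche with SH at 300° (3.2). Total 20.8 kJ/mol.
iPr at 240° is eclipsed. I at 0° is eclipsed with SH at 0° (13.5); OCH3 at 120° is eclipsed with Cl at 120° (10.1); NH2 at 240° is eclipsed with iPr at 240° (13.3). Total 36.9 kJ/mol.
iPr at 300° is staggered. I at 0° is gauche with iPr at 300° (4.7); I at 0° is gauche with SH at 60° (3.1); OCH3 at 120° is gauche with SH at 60° (2.6); OCH3 at 120° is gauche with Cl at 180° (2.4); NH2 at 240° is gauche with iPr at 300° (4.2); NH2 at 240° is gauche with Cl at 180° (2.4). Total 19.4 kJ/mol.
The maximum (36.9 kJ/mol) occurs with iPr at 240°.

240°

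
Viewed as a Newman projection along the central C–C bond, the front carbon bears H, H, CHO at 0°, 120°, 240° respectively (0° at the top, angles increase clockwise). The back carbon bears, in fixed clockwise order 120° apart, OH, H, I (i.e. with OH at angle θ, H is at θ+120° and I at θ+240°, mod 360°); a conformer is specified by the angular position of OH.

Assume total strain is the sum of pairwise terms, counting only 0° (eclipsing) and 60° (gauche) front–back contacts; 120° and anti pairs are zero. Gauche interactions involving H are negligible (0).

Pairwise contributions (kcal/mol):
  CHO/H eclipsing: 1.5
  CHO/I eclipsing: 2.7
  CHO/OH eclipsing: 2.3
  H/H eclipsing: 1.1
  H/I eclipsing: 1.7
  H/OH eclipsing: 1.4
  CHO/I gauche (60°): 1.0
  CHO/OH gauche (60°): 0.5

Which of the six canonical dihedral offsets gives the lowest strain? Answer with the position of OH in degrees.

OH at 0° (eclipsed): H–OH eclipsed, H–H eclipsed, CHO–I eclipsed; 1.4 + 1.1 + 2.7 = 5.2 kcal/mol.
OH at 60° (staggered): CHO–I gauche; 1.0 = 1.0 kcal/mol.
OH at 120° (eclipsed): H–I eclipsed, H–OH eclipsed, CHO–H eclipsed; 1.7 + 1.4 + 1.5 = 4.6 kcal/mol.
OH at 180° (staggered): CHO–OH gauche; 0.5 = 0.5 kcal/mol.
OH at 240° (eclipsed): H–H eclipsed, H–I eclipsed, CHO–OH eclipsed; 1.1 + 1.7 + 2.3 = 5.1 kcal/mol.
OH at 300° (staggered): CHO–OH gauche, CHO–I gauche; 0.5 + 1.0 = 1.5 kcal/mol.
The minimum (0.5 kcal/mol) occurs with OH at 180°.

180°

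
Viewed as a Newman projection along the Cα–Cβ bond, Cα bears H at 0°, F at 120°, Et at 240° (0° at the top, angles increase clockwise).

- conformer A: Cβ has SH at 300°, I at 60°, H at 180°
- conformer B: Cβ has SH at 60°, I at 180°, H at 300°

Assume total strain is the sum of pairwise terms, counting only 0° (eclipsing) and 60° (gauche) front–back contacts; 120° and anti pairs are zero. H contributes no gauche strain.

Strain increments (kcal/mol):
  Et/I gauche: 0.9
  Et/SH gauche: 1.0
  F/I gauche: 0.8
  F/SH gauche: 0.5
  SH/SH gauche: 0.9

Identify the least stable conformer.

B

A is staggered. F at 120° is gauche with I at 60° (0.8); Et at 240° is gauche with SH at 300° (1.0). Total 1.8 kcal/mol.
B is staggered. F at 120° is gauche with SH at 60° (0.5); F at 120° is gauche with I at 180° (0.8); Et at 240° is gauche with I at 180° (0.9). Total 2.2 kcal/mol.
B has the highest total (2.2 kcal/mol).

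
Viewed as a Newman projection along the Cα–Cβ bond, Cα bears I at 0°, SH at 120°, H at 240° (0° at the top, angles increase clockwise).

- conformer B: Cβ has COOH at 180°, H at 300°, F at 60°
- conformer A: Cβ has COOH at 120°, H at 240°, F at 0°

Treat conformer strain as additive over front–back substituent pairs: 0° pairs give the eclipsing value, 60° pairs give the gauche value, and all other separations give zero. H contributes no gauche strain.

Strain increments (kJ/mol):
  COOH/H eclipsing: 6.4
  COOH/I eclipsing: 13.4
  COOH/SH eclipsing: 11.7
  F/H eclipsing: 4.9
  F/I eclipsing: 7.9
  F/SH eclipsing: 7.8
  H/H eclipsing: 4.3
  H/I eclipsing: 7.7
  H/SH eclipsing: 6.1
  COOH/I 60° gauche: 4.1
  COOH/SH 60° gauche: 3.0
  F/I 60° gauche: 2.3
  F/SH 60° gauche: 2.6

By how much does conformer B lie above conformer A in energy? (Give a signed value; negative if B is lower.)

B (staggered): I–F gauche, SH–COOH gauche, SH–F gauche; 2.3 + 3.0 + 2.6 = 7.9 kJ/mol.
A (eclipsed): I–F eclipsed, SH–COOH eclipsed, H–H eclipsed; 7.9 + 11.7 + 4.3 = 23.9 kJ/mol.
E(B) − E(A) = 7.9 − 23.9 = -16.0 kJ/mol.

-16.0 kJ/mol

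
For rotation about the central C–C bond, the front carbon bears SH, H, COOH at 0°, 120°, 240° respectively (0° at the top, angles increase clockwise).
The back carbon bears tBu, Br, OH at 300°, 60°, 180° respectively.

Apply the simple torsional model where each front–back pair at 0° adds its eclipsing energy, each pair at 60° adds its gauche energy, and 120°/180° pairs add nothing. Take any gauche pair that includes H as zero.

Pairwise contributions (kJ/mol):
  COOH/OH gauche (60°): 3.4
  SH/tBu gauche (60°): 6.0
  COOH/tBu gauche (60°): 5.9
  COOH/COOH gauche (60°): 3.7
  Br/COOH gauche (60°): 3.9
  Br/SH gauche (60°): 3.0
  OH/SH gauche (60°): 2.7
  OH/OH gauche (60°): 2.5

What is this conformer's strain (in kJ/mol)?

This conformer (staggered): SH–tBu gauche, SH–Br gauche, COOH–tBu gauche, COOH–OH gauche; 6.0 + 3.0 + 5.9 + 3.4 = 18.3 kJ/mol.

18.3 kJ/mol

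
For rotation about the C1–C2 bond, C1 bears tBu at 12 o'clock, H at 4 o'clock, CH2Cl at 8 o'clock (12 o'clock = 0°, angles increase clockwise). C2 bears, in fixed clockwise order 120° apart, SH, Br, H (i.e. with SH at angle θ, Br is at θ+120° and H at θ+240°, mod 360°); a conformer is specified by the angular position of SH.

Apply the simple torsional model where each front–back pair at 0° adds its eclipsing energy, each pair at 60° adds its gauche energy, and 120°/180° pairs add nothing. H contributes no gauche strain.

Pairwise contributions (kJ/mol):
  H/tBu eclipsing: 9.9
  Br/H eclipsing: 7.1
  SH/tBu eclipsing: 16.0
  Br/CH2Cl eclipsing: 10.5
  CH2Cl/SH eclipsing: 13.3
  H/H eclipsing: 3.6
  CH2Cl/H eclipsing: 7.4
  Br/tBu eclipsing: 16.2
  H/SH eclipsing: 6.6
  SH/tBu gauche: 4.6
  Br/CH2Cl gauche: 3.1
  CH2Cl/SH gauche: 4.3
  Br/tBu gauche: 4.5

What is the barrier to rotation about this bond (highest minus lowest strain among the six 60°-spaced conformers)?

SH at 0° (eclipsed): tBu–SH eclipsed, H–Br eclipsed, CH2Cl–H eclipsed; 16.0 + 7.1 + 7.4 = 30.5 kJ/mol.
SH at 60° (staggered): tBu–SH gauche, CH2Cl–Br gauche; 4.6 + 3.1 = 7.7 kJ/mol.
SH at 120° (eclipsed): tBu–H eclipsed, H–SH eclipsed, CH2Cl–Br eclipsed; 9.9 + 6.6 + 10.5 = 27.0 kJ/mol.
SH at 180° (staggered): tBu–Br gauche, CH2Cl–SH gauche, CH2Cl–Br gauche; 4.5 + 4.3 + 3.1 = 11.9 kJ/mol.
SH at 240° (eclipsed): tBu–Br eclipsed, H–H eclipsed, CH2Cl–SH eclipsed; 16.2 + 3.6 + 13.3 = 33.1 kJ/mol.
SH at 300° (staggered): tBu–SH gauche, tBu–Br gauche, CH2Cl–SH gauche; 4.6 + 4.5 + 4.3 = 13.4 kJ/mol.
Max at 240° (33.1 kJ/mol), min at 60° (7.7 kJ/mol); barrier = 25.4 kJ/mol.

25.4 kJ/mol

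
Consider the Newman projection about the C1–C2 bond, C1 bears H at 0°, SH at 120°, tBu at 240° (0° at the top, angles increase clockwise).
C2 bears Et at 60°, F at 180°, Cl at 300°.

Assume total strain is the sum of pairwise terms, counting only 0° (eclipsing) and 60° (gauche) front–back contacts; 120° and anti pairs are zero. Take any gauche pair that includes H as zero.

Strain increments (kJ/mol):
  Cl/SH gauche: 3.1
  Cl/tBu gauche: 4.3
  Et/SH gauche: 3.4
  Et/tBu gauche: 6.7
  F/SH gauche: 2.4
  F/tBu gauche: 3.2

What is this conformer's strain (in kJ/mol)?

13.3 kJ/mol

This conformer is staggered. SH at 120° is gauche with Et at 60° (3.4); SH at 120° is gauche with F at 180° (2.4); tBu at 240° is gauche with F at 180° (3.2); tBu at 240° is gauche with Cl at 300° (4.3). Total 13.3 kJ/mol.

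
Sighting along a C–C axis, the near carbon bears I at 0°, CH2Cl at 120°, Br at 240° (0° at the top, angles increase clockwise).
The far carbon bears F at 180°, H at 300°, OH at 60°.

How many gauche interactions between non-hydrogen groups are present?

Non-H gauche pairs: I(0°)/OH(60°); CH2Cl(120°)/F(180°); CH2Cl(120°)/OH(60°); Br(240°)/F(180°) — 4 interactions.

4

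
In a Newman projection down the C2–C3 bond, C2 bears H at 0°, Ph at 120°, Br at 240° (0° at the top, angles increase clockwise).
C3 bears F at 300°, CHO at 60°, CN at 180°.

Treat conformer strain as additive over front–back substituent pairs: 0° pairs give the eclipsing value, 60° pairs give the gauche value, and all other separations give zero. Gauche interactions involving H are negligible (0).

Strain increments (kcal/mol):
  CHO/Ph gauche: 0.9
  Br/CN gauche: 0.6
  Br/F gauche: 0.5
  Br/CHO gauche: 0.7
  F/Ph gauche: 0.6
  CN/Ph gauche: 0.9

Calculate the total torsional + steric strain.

This conformer (staggered): Ph(120°)/CHO(60°) gauche 0.9; Ph(120°)/CN(180°) gauche 0.9; Br(240°)/F(300°) gauche 0.5; Br(240°)/CN(180°) gauche 0.6 → 2.9 kcal/mol.

2.9 kcal/mol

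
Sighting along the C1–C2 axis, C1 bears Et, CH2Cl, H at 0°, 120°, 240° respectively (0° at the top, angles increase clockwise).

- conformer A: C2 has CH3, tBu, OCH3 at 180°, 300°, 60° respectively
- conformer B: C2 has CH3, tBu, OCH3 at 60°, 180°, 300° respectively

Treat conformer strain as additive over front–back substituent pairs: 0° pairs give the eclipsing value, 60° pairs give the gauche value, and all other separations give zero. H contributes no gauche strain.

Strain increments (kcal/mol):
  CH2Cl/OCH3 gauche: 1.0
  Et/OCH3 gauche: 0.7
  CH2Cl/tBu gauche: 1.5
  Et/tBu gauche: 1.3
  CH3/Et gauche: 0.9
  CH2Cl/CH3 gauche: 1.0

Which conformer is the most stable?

A

A is staggered. Et at 0° is gauche with tBu at 300° (1.3); Et at 0° is gauche with OCH3 at 60° (0.7); CH2Cl at 120° is gauche with CH3 at 180° (1.0); CH2Cl at 120° is gauche with OCH3 at 60° (1.0). Total 4.0 kcal/mol.
B is staggered. Et at 0° is gauche with CH3 at 60° (0.9); Et at 0° is gauche with OCH3 at 300° (0.7); CH2Cl at 120° is gauche with CH3 at 60° (1.0); CH2Cl at 120° is gauche with tBu at 180° (1.5). Total 4.1 kcal/mol.
A has the lowest total (4.0 kcal/mol).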